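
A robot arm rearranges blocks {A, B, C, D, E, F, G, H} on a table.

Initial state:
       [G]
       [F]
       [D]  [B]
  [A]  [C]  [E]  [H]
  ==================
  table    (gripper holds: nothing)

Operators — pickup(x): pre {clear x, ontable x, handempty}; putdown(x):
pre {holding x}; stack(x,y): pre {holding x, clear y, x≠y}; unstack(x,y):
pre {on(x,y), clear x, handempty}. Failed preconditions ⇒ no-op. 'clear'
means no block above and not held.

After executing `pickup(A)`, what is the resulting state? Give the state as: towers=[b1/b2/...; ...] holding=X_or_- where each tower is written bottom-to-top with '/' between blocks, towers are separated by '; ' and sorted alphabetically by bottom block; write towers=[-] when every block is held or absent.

towers=[C/D/F/G; E/B; H] holding=A

before: towers=[A; C/D/F/G; E/B; H] holding=-
pre[pickup(A)]: clear(A) yes, ontable(A) yes, handempty yes
all met → apply pickup(A)
after:  towers=[C/D/F/G; E/B; H] holding=A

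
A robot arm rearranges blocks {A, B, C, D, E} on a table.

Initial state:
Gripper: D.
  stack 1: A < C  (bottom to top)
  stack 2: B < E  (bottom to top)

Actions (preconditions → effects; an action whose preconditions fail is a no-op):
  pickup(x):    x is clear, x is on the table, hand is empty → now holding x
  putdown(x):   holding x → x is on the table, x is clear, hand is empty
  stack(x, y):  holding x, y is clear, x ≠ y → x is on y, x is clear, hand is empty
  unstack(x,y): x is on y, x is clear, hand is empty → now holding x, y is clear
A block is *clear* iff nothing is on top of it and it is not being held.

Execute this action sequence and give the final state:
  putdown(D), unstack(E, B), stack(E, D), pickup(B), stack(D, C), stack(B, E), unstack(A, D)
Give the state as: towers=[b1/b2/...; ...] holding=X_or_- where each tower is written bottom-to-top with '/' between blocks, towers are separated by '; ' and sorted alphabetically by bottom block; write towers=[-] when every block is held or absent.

towers=[A/C; D/E/B] holding=-

step 1 (putdown(D)): towers=[A/C; B/E; D] holding=-
step 2 (unstack(E, B)): towers=[A/C; B; D] holding=E
step 3 (stack(E, D)): towers=[A/C; B; D/E] holding=-
step 4 (pickup(B)): towers=[A/C; D/E] holding=B
step 5 (stack(D, C)) [no-op]: towers=[A/C; D/E] holding=B
step 6 (stack(B, E)): towers=[A/C; D/E/B] holding=-
step 7 (unstack(A, D)) [no-op]: towers=[A/C; D/E/B] holding=-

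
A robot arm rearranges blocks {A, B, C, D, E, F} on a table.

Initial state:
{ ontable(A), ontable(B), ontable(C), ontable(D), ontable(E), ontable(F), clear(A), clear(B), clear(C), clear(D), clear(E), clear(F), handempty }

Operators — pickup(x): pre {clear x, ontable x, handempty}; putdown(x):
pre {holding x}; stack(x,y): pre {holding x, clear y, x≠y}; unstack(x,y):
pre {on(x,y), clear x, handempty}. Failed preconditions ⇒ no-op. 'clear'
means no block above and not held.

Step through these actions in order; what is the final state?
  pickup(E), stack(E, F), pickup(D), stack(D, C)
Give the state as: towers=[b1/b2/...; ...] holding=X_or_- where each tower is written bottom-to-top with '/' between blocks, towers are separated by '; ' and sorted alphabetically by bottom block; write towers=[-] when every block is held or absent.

step 1 (pickup(E)): towers=[A; B; C; D; F] holding=E
step 2 (stack(E, F)): towers=[A; B; C; D; F/E] holding=-
step 3 (pickup(D)): towers=[A; B; C; F/E] holding=D
step 4 (stack(D, C)): towers=[A; B; C/D; F/E] holding=-

towers=[A; B; C/D; F/E] holding=-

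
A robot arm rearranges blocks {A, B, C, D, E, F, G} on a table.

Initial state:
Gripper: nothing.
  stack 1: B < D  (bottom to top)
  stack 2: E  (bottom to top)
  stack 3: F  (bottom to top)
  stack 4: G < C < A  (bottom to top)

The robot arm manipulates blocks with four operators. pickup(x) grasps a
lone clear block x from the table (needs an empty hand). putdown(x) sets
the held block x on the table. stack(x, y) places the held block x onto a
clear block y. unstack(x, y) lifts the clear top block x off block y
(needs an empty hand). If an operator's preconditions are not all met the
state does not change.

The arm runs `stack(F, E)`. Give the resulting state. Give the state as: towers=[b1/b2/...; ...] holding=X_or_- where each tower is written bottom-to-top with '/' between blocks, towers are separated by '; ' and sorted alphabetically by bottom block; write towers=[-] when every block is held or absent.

before: towers=[B/D; E; F; G/C/A] holding=-
pre[stack(F, E)]: holding(F) no, clear(E) yes, F≠E yes
holding(F) unmet → stack(F, E) is a no-op
after:  towers=[B/D; E; F; G/C/A] holding=-

towers=[B/D; E; F; G/C/A] holding=-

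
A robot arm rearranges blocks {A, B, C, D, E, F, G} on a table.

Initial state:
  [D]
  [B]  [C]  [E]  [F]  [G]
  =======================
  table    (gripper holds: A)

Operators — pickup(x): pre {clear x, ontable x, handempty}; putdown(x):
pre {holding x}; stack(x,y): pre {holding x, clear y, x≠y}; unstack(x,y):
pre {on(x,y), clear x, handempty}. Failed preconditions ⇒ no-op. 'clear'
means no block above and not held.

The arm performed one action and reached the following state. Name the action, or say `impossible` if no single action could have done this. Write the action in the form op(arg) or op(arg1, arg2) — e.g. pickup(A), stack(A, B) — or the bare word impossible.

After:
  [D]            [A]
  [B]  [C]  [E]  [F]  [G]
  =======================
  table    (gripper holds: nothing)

stack(A, F)

target: towers=[B/D; C; E; F/A; G] holding=-
        putdown(A) → towers=[A; B/D; C; E; F; G] holding=-
       stack(A, F) → towers=[B/D; C; E; F/A; G] holding=-  ← match
       stack(A, G) → towers=[B/D; C; E; F; G/A] holding=-
       stack(A, D) → towers=[B/D/A; C; E; F; G] holding=-
       stack(A, E) → towers=[B/D; C; E/A; F; G] holding=-
       stack(A, C) → towers=[B/D; C/A; E; F; G] holding=-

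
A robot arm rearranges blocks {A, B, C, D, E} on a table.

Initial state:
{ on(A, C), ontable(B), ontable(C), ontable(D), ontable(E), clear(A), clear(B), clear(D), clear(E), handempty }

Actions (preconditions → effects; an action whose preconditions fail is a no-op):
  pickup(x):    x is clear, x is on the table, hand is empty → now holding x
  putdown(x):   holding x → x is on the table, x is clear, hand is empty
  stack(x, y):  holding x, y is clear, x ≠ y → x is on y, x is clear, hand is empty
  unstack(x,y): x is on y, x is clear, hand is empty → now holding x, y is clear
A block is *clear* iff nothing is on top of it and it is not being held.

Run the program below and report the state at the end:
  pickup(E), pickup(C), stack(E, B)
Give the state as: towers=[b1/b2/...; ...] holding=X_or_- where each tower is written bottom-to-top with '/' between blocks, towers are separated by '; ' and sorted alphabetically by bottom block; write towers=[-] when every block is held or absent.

step 1 (pickup(E)): towers=[B; C/A; D] holding=E
step 2 (pickup(C)) [no-op]: towers=[B; C/A; D] holding=E
step 3 (stack(E, B)): towers=[B/E; C/A; D] holding=-

towers=[B/E; C/A; D] holding=-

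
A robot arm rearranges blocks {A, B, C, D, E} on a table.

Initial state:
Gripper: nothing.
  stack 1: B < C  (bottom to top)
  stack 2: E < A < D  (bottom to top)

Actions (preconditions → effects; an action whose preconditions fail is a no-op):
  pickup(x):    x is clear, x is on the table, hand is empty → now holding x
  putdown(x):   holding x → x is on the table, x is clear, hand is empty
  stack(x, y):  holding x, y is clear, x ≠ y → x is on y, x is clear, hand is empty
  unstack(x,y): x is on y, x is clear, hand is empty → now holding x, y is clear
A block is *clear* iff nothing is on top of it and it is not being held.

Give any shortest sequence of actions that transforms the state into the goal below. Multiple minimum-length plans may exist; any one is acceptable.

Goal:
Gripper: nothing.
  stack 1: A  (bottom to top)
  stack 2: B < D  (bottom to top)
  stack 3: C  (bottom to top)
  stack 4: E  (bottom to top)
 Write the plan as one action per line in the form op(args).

unstack(C, B)
putdown(C)
unstack(D, A)
stack(D, B)
unstack(A, E)
putdown(A)

step 1 (unstack(C, B)): towers=[B; E/A/D] holding=C
step 2 (putdown(C)): towers=[B; C; E/A/D] holding=-
step 3 (unstack(D, A)): towers=[B; C; E/A] holding=D
step 4 (stack(D, B)): towers=[B/D; C; E/A] holding=-
step 5 (unstack(A, E)): towers=[B/D; C; E] holding=A
step 6 (putdown(A)): towers=[A; B/D; C; E] holding=-
goal check: towers=[A; B/D; C; E] holding=- — reached (length 6, optimal by BFS)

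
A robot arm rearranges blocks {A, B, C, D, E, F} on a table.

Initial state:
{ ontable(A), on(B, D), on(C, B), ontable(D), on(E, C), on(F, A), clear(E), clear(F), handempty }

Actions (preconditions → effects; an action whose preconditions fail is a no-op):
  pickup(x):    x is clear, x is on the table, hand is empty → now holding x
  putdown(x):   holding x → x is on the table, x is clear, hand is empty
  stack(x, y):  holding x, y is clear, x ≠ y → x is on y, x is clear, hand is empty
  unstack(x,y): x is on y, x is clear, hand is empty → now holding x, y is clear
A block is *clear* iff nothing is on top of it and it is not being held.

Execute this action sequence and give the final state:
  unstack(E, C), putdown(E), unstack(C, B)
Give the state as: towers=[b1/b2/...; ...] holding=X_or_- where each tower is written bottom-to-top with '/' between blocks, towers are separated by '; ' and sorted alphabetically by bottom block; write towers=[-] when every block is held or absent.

towers=[A/F; D/B; E] holding=C

step 1 (unstack(E, C)): towers=[A/F; D/B/C] holding=E
step 2 (putdown(E)): towers=[A/F; D/B/C; E] holding=-
step 3 (unstack(C, B)): towers=[A/F; D/B; E] holding=C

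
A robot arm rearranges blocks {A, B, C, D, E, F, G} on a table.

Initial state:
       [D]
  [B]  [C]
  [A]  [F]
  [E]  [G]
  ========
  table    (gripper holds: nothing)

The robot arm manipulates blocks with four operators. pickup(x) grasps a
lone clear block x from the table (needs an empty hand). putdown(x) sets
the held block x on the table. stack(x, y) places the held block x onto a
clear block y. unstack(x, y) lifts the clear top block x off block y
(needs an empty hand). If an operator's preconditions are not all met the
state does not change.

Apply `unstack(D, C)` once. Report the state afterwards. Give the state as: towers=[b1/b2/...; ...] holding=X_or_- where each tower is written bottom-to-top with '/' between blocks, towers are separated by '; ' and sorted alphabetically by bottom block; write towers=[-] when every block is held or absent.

before: towers=[E/A/B; G/F/C/D] holding=-
pre[unstack(D, C)]: on(D,C) ok, clear(D) ok, handempty ok
all met → apply unstack(D, C)
after:  towers=[E/A/B; G/F/C] holding=D

towers=[E/A/B; G/F/C] holding=D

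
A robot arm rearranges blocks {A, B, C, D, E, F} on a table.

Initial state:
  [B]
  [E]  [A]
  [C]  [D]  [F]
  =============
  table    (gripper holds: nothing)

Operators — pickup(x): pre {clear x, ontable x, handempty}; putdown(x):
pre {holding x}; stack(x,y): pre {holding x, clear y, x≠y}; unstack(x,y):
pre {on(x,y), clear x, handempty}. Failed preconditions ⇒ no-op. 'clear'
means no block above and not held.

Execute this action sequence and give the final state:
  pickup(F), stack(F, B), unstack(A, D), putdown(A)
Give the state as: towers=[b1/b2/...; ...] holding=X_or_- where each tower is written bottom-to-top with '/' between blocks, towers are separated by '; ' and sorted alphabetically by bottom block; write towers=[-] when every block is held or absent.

towers=[A; C/E/B/F; D] holding=-

step 1 (pickup(F)): towers=[C/E/B; D/A] holding=F
step 2 (stack(F, B)): towers=[C/E/B/F; D/A] holding=-
step 3 (unstack(A, D)): towers=[C/E/B/F; D] holding=A
step 4 (putdown(A)): towers=[A; C/E/B/F; D] holding=-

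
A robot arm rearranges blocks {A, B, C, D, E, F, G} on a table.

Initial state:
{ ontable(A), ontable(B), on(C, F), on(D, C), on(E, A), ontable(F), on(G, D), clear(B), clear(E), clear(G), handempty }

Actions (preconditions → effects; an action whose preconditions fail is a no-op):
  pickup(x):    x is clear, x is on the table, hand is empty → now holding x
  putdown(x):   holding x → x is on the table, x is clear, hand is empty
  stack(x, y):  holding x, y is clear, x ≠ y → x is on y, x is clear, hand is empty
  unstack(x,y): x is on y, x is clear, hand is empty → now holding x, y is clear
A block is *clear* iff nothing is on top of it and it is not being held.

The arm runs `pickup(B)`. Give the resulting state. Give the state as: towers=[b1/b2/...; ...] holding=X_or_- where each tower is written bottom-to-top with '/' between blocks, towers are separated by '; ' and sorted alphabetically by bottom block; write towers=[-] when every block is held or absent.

towers=[A/E; F/C/D/G] holding=B

before: towers=[A/E; B; F/C/D/G] holding=-
pre[pickup(B)]: clear(B) yes, ontable(B) yes, handempty yes
all met → apply pickup(B)
after:  towers=[A/E; F/C/D/G] holding=B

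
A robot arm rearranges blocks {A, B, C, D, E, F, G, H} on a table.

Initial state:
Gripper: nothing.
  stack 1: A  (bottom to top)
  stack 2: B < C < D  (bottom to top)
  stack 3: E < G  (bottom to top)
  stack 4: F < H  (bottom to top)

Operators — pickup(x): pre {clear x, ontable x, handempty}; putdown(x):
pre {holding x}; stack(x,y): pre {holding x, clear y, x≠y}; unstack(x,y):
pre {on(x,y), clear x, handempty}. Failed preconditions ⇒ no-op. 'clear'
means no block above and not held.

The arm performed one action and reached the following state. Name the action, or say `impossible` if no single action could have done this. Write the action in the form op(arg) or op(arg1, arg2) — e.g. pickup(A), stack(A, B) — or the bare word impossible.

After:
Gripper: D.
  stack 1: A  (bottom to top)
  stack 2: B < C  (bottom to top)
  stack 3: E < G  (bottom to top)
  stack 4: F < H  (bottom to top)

target: towers=[A; B/C; E/G; F/H] holding=D
     unstack(G, E) → towers=[A; B/C/D; E; F/H] holding=G
         pickup(A) → towers=[B/C/D; E/G; F/H] holding=A
     unstack(H, F) → towers=[A; B/C/D; E/G; F] holding=H
     unstack(D, C) → towers=[A; B/C; E/G; F/H] holding=D  ← match

unstack(D, C)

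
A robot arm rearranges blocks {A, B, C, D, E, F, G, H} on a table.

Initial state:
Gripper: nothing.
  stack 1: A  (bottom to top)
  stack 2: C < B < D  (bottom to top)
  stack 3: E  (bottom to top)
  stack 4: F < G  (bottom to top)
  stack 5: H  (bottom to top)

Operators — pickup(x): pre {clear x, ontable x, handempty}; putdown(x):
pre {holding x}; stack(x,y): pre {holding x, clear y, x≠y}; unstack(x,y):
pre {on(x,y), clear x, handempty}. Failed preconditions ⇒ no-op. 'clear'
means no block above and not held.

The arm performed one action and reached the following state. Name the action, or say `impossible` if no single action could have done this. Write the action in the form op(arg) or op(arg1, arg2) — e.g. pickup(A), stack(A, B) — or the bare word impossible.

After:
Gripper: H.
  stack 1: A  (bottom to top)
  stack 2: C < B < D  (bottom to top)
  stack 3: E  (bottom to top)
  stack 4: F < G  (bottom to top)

pickup(H)

target: towers=[A; C/B/D; E; F/G] holding=H
     unstack(G, F) → towers=[A; C/B/D; E; F; H] holding=G
         pickup(A) → towers=[C/B/D; E; F/G; H] holding=A
         pickup(E) → towers=[A; C/B/D; F/G; H] holding=E
         pickup(H) → towers=[A; C/B/D; E; F/G] holding=H  ← match
     unstack(D, B) → towers=[A; C/B; E; F/G; H] holding=D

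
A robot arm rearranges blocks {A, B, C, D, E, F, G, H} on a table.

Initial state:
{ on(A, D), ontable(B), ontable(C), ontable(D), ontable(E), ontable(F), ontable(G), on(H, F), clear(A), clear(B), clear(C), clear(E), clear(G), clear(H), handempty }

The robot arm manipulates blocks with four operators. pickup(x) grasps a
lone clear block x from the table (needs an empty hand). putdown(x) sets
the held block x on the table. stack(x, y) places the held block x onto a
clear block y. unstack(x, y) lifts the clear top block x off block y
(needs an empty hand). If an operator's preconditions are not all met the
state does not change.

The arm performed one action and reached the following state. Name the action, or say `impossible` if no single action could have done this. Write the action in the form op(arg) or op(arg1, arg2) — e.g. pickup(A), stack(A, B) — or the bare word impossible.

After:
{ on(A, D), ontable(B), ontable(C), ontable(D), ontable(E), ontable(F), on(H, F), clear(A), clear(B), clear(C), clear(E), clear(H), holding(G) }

target: towers=[B; C; D/A; E; F/H] holding=G
         pickup(G) → towers=[B; C; D/A; E; F/H] holding=G  ← match
     unstack(A, D) → towers=[B; C; D; E; F/H; G] holding=A
         pickup(E) → towers=[B; C; D/A; F/H; G] holding=E
     unstack(H, F) → towers=[B; C; D/A; E; F; G] holding=H
         pickup(B) → towers=[C; D/A; E; F/H; G] holding=B
         pickup(C) → towers=[B; D/A; E; F/H; G] holding=C

pickup(G)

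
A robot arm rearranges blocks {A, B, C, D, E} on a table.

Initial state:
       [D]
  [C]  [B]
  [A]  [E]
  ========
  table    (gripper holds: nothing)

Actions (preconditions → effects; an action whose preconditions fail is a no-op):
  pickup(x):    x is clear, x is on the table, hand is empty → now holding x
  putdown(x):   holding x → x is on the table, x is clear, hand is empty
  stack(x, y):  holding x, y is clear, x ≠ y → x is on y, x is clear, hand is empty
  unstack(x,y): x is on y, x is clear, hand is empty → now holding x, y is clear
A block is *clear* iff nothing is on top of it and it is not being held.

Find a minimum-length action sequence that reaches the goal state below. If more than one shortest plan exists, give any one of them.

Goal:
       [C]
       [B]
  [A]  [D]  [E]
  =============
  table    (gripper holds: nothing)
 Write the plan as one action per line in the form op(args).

unstack(D, B)
putdown(D)
unstack(B, E)
stack(B, D)
unstack(C, A)
stack(C, B)

step 1 (unstack(D, B)): towers=[A/C; E/B] holding=D
step 2 (putdown(D)): towers=[A/C; D; E/B] holding=-
step 3 (unstack(B, E)): towers=[A/C; D; E] holding=B
step 4 (stack(B, D)): towers=[A/C; D/B; E] holding=-
step 5 (unstack(C, A)): towers=[A; D/B; E] holding=C
step 6 (stack(C, B)): towers=[A; D/B/C; E] holding=-
goal check: towers=[A; D/B/C; E] holding=- — reached (length 6, optimal by BFS)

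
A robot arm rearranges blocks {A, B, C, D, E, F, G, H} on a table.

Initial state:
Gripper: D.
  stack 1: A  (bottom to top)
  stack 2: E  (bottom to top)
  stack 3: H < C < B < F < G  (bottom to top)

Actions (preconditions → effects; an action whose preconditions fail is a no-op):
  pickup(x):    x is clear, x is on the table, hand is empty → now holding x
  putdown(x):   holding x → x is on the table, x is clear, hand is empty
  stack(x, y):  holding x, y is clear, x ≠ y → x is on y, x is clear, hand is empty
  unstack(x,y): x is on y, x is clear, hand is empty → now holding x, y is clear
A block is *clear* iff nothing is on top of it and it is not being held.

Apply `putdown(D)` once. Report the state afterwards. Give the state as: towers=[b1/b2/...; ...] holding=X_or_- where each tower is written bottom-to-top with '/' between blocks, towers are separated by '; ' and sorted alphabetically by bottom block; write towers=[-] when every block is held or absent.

towers=[A; D; E; H/C/B/F/G] holding=-

before: towers=[A; E; H/C/B/F/G] holding=D
pre[putdown(D)]: holding(D) ✓
all met → apply putdown(D)
after:  towers=[A; D; E; H/C/B/F/G] holding=-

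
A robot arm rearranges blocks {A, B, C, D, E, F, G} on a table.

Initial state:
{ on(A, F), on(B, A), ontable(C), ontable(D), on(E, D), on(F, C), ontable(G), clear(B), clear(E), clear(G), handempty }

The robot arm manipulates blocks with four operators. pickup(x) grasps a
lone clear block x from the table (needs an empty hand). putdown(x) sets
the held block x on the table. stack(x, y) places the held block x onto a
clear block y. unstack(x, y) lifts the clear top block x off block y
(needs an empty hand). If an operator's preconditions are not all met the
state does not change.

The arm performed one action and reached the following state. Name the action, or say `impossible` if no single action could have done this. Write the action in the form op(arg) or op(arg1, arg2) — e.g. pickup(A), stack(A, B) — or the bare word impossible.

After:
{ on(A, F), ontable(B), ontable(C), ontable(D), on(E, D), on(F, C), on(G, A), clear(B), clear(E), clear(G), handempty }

target: towers=[B; C/F/A/G; D/E] holding=-
     unstack(B, A) → towers=[C/F/A; D/E; G] holding=B
         pickup(G) → towers=[C/F/A/B; D/E] holding=G
     unstack(E, D) → towers=[C/F/A/B; D; G] holding=E
none of the 3 applicable actions match → impossible

impossible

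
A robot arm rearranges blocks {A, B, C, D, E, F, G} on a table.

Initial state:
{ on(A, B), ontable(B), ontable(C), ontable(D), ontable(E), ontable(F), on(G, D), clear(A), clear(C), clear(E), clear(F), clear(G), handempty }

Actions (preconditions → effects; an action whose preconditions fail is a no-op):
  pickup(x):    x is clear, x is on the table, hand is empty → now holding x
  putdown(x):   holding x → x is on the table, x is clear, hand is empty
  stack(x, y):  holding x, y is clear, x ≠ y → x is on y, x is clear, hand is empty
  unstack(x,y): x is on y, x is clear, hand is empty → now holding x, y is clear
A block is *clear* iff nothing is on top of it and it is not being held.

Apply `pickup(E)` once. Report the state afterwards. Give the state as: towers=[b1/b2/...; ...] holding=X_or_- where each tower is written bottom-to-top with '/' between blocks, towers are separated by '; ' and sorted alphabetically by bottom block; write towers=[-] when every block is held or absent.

before: towers=[B/A; C; D/G; E; F] holding=-
pre[pickup(E)]: clear(E) yes, ontable(E) yes, handempty yes
all met → apply pickup(E)
after:  towers=[B/A; C; D/G; F] holding=E

towers=[B/A; C; D/G; F] holding=E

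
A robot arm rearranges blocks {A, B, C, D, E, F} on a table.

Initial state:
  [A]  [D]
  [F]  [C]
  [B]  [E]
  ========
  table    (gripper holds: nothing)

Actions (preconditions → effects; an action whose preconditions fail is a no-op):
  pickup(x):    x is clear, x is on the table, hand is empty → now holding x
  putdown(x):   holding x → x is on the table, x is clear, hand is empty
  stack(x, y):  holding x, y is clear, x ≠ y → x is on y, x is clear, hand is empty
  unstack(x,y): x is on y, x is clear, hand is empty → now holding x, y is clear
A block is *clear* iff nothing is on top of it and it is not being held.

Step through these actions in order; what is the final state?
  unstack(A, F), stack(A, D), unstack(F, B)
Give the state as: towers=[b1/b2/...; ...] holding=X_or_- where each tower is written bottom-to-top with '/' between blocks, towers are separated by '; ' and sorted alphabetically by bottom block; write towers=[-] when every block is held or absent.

towers=[B; E/C/D/A] holding=F

step 1 (unstack(A, F)): towers=[B/F; E/C/D] holding=A
step 2 (stack(A, D)): towers=[B/F; E/C/D/A] holding=-
step 3 (unstack(F, B)): towers=[B; E/C/D/A] holding=F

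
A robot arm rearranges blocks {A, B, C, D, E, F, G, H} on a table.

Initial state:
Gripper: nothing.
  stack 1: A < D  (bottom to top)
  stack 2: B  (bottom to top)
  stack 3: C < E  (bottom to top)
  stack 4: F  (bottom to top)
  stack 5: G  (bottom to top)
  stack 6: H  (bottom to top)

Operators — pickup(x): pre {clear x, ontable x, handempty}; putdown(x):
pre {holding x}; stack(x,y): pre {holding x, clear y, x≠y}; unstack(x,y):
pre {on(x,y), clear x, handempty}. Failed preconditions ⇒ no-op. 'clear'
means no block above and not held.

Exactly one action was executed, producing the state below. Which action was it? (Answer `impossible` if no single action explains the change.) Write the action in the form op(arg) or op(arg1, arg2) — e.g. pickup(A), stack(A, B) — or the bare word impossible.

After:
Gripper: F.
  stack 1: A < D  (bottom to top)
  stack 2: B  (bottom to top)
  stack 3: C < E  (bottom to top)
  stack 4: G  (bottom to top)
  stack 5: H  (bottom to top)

pickup(F)

target: towers=[A/D; B; C/E; G; H] holding=F
         pickup(G) → towers=[A/D; B; C/E; F; H] holding=G
     unstack(E, C) → towers=[A/D; B; C; F; G; H] holding=E
         pickup(H) → towers=[A/D; B; C/E; F; G] holding=H
         pickup(B) → towers=[A/D; C/E; F; G; H] holding=B
         pickup(F) → towers=[A/D; B; C/E; G; H] holding=F  ← match
     unstack(D, A) → towers=[A; B; C/E; F; G; H] holding=D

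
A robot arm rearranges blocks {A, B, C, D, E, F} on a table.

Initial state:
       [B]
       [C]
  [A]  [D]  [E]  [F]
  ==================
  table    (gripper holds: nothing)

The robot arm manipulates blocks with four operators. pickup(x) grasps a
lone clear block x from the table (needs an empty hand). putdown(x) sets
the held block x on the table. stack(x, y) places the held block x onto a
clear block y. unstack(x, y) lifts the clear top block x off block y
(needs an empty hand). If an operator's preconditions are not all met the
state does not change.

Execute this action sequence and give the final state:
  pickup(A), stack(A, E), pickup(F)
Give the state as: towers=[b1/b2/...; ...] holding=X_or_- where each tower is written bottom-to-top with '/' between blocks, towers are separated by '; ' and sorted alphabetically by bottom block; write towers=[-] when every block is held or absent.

towers=[D/C/B; E/A] holding=F

step 1 (pickup(A)): towers=[D/C/B; E; F] holding=A
step 2 (stack(A, E)): towers=[D/C/B; E/A; F] holding=-
step 3 (pickup(F)): towers=[D/C/B; E/A] holding=F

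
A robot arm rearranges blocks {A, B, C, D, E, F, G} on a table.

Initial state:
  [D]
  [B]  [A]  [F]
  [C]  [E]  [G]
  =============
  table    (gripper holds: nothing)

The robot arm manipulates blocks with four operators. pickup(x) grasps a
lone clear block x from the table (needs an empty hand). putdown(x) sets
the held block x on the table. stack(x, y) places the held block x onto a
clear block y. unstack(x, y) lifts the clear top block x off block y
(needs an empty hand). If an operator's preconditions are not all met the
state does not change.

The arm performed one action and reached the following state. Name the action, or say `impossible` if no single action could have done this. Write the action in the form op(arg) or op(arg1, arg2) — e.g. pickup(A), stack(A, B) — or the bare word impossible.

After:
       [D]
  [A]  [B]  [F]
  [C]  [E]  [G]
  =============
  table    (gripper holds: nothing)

impossible

target: towers=[C/A; E/B/D; G/F] holding=-
     unstack(F, G) → towers=[C/B/D; E/A; G] holding=F
     unstack(D, B) → towers=[C/B; E/A; G/F] holding=D
     unstack(A, E) → towers=[C/B/D; E; G/F] holding=A
none of the 3 applicable actions match → impossible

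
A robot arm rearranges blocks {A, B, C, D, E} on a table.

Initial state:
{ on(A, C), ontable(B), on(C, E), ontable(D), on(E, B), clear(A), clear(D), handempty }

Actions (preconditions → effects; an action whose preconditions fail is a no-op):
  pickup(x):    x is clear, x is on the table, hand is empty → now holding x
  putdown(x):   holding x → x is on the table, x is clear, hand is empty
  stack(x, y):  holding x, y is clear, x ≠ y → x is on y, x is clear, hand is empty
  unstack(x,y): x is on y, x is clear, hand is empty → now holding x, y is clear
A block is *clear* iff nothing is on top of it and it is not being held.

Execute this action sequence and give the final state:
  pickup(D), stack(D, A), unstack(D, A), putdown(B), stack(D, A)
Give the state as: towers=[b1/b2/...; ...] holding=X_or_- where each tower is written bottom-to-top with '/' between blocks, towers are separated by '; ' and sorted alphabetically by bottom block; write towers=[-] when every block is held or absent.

step 1 (pickup(D)): towers=[B/E/C/A] holding=D
step 2 (stack(D, A)): towers=[B/E/C/A/D] holding=-
step 3 (unstack(D, A)): towers=[B/E/C/A] holding=D
step 4 (putdown(B)) [no-op]: towers=[B/E/C/A] holding=D
step 5 (stack(D, A)): towers=[B/E/C/A/D] holding=-

towers=[B/E/C/A/D] holding=-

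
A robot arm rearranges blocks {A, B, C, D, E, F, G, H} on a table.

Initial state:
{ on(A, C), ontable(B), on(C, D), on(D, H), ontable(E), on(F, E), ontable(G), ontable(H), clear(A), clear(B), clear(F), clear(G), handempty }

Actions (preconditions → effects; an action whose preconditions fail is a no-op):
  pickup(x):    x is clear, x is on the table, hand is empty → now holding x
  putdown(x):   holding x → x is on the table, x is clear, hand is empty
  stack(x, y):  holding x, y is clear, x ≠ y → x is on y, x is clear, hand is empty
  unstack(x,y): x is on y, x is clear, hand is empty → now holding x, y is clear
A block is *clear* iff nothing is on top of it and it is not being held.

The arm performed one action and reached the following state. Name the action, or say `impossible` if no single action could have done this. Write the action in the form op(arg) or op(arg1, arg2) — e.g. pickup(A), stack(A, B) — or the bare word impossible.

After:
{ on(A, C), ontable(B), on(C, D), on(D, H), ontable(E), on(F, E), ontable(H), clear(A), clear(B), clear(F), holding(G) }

pickup(G)

target: towers=[B; E/F; H/D/C/A] holding=G
         pickup(G) → towers=[B; E/F; H/D/C/A] holding=G  ← match
     unstack(A, C) → towers=[B; E/F; G; H/D/C] holding=A
         pickup(B) → towers=[E/F; G; H/D/C/A] holding=B
     unstack(F, E) → towers=[B; E; G; H/D/C/A] holding=F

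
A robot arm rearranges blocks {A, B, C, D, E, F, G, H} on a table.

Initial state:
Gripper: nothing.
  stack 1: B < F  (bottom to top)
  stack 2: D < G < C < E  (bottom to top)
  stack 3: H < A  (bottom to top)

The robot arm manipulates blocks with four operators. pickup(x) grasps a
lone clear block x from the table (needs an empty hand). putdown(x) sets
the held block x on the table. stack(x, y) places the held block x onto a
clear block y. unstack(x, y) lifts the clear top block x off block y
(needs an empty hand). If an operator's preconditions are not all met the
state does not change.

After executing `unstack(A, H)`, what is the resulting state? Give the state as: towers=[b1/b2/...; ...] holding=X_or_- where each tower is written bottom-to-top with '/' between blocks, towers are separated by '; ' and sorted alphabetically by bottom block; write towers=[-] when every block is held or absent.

before: towers=[B/F; D/G/C/E; H/A] holding=-
pre[unstack(A, H)]: on(A,H) ok, clear(A) ok, handempty ok
all met → apply unstack(A, H)
after:  towers=[B/F; D/G/C/E; H] holding=A

towers=[B/F; D/G/C/E; H] holding=A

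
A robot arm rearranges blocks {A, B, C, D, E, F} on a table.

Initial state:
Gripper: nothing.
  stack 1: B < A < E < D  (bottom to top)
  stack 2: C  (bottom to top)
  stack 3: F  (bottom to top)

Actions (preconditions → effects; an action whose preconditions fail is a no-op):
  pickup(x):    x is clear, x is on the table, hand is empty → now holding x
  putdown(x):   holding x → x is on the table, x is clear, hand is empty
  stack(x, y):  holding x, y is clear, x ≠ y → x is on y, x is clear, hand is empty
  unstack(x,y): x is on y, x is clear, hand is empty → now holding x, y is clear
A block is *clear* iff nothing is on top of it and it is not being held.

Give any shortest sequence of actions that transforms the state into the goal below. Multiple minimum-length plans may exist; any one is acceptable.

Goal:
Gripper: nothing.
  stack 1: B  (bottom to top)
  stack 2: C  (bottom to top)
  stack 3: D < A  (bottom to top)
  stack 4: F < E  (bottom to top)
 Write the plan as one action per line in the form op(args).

unstack(D, E)
putdown(D)
unstack(E, A)
stack(E, F)
unstack(A, B)
stack(A, D)

step 1 (unstack(D, E)): towers=[B/A/E; C; F] holding=D
step 2 (putdown(D)): towers=[B/A/E; C; D; F] holding=-
step 3 (unstack(E, A)): towers=[B/A; C; D; F] holding=E
step 4 (stack(E, F)): towers=[B/A; C; D; F/E] holding=-
step 5 (unstack(A, B)): towers=[B; C; D; F/E] holding=A
step 6 (stack(A, D)): towers=[B; C; D/A; F/E] holding=-
goal check: towers=[B; C; D/A; F/E] holding=- — reached (length 6, optimal by BFS)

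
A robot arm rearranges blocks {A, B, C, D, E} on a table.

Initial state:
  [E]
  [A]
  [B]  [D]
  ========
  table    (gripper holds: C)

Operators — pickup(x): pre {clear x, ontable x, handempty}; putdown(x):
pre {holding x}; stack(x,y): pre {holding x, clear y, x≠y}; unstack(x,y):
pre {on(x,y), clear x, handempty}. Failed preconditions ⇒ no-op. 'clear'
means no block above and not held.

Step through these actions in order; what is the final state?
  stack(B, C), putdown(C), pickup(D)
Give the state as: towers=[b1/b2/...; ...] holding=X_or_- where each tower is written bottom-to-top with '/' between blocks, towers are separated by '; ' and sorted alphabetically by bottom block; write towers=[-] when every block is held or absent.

towers=[B/A/E; C] holding=D

step 1 (stack(B, C)) [no-op]: towers=[B/A/E; D] holding=C
step 2 (putdown(C)): towers=[B/A/E; C; D] holding=-
step 3 (pickup(D)): towers=[B/A/E; C] holding=D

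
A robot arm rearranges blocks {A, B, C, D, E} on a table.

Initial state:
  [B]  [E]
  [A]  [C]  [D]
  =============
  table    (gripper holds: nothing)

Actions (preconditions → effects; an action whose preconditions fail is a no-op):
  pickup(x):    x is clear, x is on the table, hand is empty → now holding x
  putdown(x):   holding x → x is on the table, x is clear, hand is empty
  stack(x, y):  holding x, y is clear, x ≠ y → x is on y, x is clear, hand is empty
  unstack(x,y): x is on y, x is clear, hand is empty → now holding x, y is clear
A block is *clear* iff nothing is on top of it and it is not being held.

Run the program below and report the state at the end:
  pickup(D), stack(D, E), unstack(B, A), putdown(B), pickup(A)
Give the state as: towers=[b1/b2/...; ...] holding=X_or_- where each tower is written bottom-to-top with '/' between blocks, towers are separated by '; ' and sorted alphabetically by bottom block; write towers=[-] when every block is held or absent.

step 1 (pickup(D)): towers=[A/B; C/E] holding=D
step 2 (stack(D, E)): towers=[A/B; C/E/D] holding=-
step 3 (unstack(B, A)): towers=[A; C/E/D] holding=B
step 4 (putdown(B)): towers=[A; B; C/E/D] holding=-
step 5 (pickup(A)): towers=[B; C/E/D] holding=A

towers=[B; C/E/D] holding=A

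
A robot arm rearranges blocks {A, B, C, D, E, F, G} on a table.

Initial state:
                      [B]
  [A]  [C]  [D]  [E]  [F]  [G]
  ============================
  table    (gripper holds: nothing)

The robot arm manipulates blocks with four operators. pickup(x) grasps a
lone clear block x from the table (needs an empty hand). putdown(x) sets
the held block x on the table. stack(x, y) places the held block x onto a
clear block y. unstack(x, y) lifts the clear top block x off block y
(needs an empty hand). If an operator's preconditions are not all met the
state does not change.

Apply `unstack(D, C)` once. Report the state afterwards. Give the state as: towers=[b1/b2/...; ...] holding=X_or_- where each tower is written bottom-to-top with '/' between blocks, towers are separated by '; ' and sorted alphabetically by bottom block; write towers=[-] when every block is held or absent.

towers=[A; C; D; E; F/B; G] holding=-

before: towers=[A; C; D; E; F/B; G] holding=-
pre[unstack(D, C)]: on(D,C) fail, clear(D) ok, handempty ok
on(D,C) unmet → unstack(D, C) is a no-op
after:  towers=[A; C; D; E; F/B; G] holding=-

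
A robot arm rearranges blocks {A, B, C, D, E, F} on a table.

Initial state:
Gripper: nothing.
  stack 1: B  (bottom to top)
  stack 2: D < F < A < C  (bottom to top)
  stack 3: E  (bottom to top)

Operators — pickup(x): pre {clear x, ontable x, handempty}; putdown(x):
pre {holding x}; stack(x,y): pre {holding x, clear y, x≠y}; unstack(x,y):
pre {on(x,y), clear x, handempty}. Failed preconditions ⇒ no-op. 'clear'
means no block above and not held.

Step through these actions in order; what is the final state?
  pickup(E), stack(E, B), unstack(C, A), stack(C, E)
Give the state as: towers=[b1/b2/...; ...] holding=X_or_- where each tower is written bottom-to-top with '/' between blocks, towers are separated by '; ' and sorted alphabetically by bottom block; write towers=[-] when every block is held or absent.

towers=[B/E/C; D/F/A] holding=-

step 1 (pickup(E)): towers=[B; D/F/A/C] holding=E
step 2 (stack(E, B)): towers=[B/E; D/F/A/C] holding=-
step 3 (unstack(C, A)): towers=[B/E; D/F/A] holding=C
step 4 (stack(C, E)): towers=[B/E/C; D/F/A] holding=-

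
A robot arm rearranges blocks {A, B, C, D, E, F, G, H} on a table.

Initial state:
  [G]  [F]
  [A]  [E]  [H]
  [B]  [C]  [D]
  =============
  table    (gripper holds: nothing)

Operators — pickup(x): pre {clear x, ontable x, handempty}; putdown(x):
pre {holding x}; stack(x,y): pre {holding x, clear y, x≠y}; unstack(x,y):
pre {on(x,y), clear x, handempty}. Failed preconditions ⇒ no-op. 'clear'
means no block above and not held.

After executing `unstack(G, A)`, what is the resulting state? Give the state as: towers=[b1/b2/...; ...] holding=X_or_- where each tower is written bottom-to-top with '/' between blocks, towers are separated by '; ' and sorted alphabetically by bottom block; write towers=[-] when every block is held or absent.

towers=[B/A; C/E/F; D/H] holding=G

before: towers=[B/A/G; C/E/F; D/H] holding=-
pre[unstack(G, A)]: on(G,A) ✓, clear(G) ✓, handempty ✓
all met → apply unstack(G, A)
after:  towers=[B/A; C/E/F; D/H] holding=G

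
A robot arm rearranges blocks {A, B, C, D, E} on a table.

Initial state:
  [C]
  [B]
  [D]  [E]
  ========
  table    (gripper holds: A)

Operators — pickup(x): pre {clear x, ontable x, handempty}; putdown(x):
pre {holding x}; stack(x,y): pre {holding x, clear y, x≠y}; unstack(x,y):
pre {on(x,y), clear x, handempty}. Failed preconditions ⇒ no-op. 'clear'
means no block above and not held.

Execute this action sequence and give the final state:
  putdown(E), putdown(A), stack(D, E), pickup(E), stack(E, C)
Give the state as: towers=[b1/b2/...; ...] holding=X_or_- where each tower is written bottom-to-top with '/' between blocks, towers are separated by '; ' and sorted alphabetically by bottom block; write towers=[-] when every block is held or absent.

towers=[A; D/B/C/E] holding=-

step 1 (putdown(E)) [no-op]: towers=[D/B/C; E] holding=A
step 2 (putdown(A)): towers=[A; D/B/C; E] holding=-
step 3 (stack(D, E)) [no-op]: towers=[A; D/B/C; E] holding=-
step 4 (pickup(E)): towers=[A; D/B/C] holding=E
step 5 (stack(E, C)): towers=[A; D/B/C/E] holding=-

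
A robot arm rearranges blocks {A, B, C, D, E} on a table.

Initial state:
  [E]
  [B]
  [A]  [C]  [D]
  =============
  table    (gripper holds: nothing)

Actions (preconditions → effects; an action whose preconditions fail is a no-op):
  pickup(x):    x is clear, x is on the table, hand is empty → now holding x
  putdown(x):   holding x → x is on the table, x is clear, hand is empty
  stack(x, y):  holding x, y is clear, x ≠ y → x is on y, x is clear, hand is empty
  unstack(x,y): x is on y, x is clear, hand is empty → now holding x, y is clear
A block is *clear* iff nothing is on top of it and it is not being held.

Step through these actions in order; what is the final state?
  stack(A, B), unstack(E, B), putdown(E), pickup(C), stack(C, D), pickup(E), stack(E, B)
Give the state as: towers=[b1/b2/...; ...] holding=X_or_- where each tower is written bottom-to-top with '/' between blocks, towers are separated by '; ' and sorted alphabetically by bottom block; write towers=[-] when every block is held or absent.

towers=[A/B/E; D/C] holding=-

step 1 (stack(A, B)) [no-op]: towers=[A/B/E; C; D] holding=-
step 2 (unstack(E, B)): towers=[A/B; C; D] holding=E
step 3 (putdown(E)): towers=[A/B; C; D; E] holding=-
step 4 (pickup(C)): towers=[A/B; D; E] holding=C
step 5 (stack(C, D)): towers=[A/B; D/C; E] holding=-
step 6 (pickup(E)): towers=[A/B; D/C] holding=E
step 7 (stack(E, B)): towers=[A/B/E; D/C] holding=-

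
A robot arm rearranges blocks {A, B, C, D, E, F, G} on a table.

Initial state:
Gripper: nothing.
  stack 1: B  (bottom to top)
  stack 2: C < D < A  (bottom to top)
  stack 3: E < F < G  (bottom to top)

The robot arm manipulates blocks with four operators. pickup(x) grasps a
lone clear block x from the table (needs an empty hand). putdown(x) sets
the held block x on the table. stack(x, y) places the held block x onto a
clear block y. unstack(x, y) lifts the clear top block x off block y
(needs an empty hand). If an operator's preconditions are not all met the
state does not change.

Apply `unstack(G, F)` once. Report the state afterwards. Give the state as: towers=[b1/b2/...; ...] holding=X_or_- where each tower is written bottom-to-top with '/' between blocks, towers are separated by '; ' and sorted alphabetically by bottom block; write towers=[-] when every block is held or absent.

towers=[B; C/D/A; E/F] holding=G

before: towers=[B; C/D/A; E/F/G] holding=-
pre[unstack(G, F)]: on(G,F) yes, clear(G) yes, handempty yes
all met → apply unstack(G, F)
after:  towers=[B; C/D/A; E/F] holding=G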